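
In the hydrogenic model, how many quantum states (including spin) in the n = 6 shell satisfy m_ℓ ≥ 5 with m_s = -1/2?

With n = 6 the allowed ℓ are 0, 1, …, 5.
Contributions: ℓ=5 → 1.
Orbitals: 1. With m_s fixed to a single value there is one state per orbital, giving 1 state.

1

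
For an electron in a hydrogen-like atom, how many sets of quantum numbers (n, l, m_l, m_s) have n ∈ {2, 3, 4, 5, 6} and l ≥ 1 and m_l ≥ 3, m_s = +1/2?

10

Count contributing orbitals for each principal shell:
n=4 → 1; n=5 → 3; n=6 → 6.
Orbitals: 1 + 3 + 6 = 10. With m_s fixed to +1/2 there is one state per orbital, so 10 states.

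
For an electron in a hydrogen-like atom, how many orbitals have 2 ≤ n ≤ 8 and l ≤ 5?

162

Work shell by shell — for each n, count the (l, m_l) pairs that satisfy l ≤ 5:
n=2 → 4; n=3 → 9; n=4 → 16; n=5 → 25; n=6 → 36; n=7 → 36; n=8 → 36.
Total orbitals: 4 + 9 + 16 + 25 + 36 + 36 + 36 = 162.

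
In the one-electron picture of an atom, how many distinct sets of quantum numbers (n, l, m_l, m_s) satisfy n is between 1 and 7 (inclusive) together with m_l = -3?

20

Treat each shell separately and count matching orbitals:
n=4 → 1; n=5 → 2; n=6 → 3; n=7 → 4.
Orbitals: 1 + 2 + 3 + 4 = 10. Including both spin states (m_s = ±1/2) gives 2 × 10 = 20 states.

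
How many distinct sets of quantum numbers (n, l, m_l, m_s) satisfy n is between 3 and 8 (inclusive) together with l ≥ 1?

Count contributing orbitals for each principal shell:
n=3 → 8; n=4 → 15; n=5 → 24; n=6 → 35; n=7 → 48; n=8 → 63.
Orbitals: 8 + 15 + 24 + 35 + 48 + 63 = 193. Including both spin states (m_s = ±1/2) gives 2 × 193 = 386 states.

386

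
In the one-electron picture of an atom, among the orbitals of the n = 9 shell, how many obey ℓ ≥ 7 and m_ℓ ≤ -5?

Go through ℓ = 0, …, 8 (the values permitted for n = 9).
The (ℓ, m_ℓ) pairs meeting ℓ ≥ 7 and m_ℓ ≤ -5 give: ℓ=7 → 3; ℓ=8 → 4.
Total orbitals: 3 + 4 = 7.

7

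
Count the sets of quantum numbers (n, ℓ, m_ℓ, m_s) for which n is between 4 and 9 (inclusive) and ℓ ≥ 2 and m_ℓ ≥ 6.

Count contributing orbitals for each principal shell:
n=7 → 1; n=8 → 3; n=9 → 6.
Orbitals: 1 + 3 + 6 = 10. Including both spin states (m_s = ±1/2) gives 2 × 10 = 20 states.

20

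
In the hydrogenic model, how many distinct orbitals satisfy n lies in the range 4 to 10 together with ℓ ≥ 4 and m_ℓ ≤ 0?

For each n in the range, tally the orbitals obeying ℓ ≥ 4 and m_ℓ ≤ 0:
n=5 → 5; n=6 → 11; n=7 → 18; n=8 → 26; n=9 → 35; n=10 → 45.
Total orbitals: 5 + 11 + 18 + 26 + 35 + 45 = 140.

140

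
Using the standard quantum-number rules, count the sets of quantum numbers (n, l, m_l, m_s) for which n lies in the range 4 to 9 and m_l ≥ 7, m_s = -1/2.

Treat each shell separately and count matching orbitals:
n=8 → 1; n=9 → 3.
Orbitals: 1 + 3 = 4. With m_s fixed to -1/2 there is one state per orbital, so 4 states.

4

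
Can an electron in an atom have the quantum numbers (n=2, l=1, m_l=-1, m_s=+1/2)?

Yes

n = 2 is a positive integer. l = 1 satisfies 0 ≤ l ≤ n−1 = 1. m_l = -1 lies in the range −l … +l (here −1 … 1). m_s = +1/2 is one of ±1/2.
All four constraints are satisfied.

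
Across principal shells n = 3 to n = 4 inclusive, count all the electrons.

50

Shell n has n² orbitals: 3²=9 + 4²=16 = 25 orbitals.
Two spin states per orbital: 2 × 25 = 50 electrons.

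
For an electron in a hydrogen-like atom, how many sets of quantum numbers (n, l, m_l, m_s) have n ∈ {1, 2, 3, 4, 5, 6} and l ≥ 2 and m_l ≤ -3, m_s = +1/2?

10

Per-shell orbital counts meeting the constraint:
n=4 → 1; n=5 → 3; n=6 → 6.
Orbitals: 1 + 3 + 6 = 10. With m_s fixed to +1/2 there is one state per orbital, so 10 states.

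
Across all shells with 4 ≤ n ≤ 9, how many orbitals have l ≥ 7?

For each n in the range, tally the orbitals obeying l ≥ 7:
n=8 → 15; n=9 → 32.
Total orbitals: 15 + 32 = 47.

47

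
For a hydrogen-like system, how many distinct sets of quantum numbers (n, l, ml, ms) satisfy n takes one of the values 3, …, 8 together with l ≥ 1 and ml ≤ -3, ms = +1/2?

35

Treat each shell separately and count matching orbitals:
n=4 → 1; n=5 → 3; n=6 → 6; n=7 → 10; n=8 → 15.
Orbitals: 1 + 3 + 6 + 10 + 15 = 35. With ms fixed to +1/2 there is one state per orbital, so 35 states.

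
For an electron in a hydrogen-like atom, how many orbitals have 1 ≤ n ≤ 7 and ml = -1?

21

Treat each shell separately and count matching orbitals:
n=2 → 1; n=3 → 2; n=4 → 3; n=5 → 4; n=6 → 5; n=7 → 6.
Total orbitals: 1 + 2 + 3 + 4 + 5 + 6 = 21.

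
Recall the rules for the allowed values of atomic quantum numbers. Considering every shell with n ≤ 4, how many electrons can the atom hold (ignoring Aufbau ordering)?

Total orbitals = 1² + 2² + 3² + 4² = 30. Doubling for spin gives 60 electrons.

60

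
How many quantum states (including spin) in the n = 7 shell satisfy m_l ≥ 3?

Go through l = 0, …, 6 (the values permitted for n = 7).
Orbitals with m_l ≥ 3, by l: l=3 → 1; l=4 → 2; l=5 → 3; l=6 → 4.
Orbitals: 1 + 2 + 3 + 4 = 10. Each orbital carries two spin states, so 10 × 2 = 20 states.

20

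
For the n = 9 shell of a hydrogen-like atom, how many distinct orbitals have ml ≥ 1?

Go through l = 0, …, 8 (the values permitted for n = 9).
Contributions: l=1 → 1; l=2 → 2; l=3 → 3; l=4 → 4; l=5 → 5; l=6 → 6; l=7 → 7; l=8 → 8.
Total orbitals: 1 + 2 + 3 + 4 + 5 + 6 + 7 + 8 = 36.

36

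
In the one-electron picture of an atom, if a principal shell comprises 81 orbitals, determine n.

n = 9

n² = 81 ⇒ n = 9.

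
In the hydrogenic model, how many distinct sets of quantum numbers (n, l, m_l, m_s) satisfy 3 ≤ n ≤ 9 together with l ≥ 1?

For each n in the range, tally the orbitals obeying l ≥ 1:
n=3 → 8; n=4 → 15; n=5 → 24; n=6 → 35; n=7 → 48; n=8 → 63; n=9 → 80.
Orbitals: 8 + 15 + 24 + 35 + 48 + 63 + 80 = 273. Including both spin states (m_s = ±1/2) gives 2 × 273 = 546 states.

546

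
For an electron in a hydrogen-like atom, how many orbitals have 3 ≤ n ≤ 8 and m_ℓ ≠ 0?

166

Work shell by shell — for each n, count the (ℓ, m_ℓ) pairs that satisfy m_ℓ ≠ 0:
n=3 → 6; n=4 → 12; n=5 → 20; n=6 → 30; n=7 → 42; n=8 → 56.
Total orbitals: 6 + 12 + 20 + 30 + 42 + 56 = 166.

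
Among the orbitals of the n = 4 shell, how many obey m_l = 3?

Go through l = 0, …, 3 (the values permitted for n = 4).
Orbitals with m_l = 3, by l: l=3 → 1.
Total orbitals: 1.

1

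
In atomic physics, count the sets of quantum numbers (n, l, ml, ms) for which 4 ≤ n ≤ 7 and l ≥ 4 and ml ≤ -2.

44

Per-shell orbital counts meeting the constraint:
n=5 → 3; n=6 → 7; n=7 → 12.
Orbitals: 3 + 7 + 12 = 22. Including both spin states (ms = ±1/2) gives 2 × 22 = 44 states.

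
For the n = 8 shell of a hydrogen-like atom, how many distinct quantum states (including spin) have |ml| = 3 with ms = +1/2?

The n = 8 shell has l = 0 through 7; check each.
The (l, ml) pairs meeting |ml| = 3 give: l=3 → 2; l=4 → 2; l=5 → 2; l=6 → 2; l=7 → 2.
Orbitals: 2 + 2 + 2 + 2 + 2 = 10. With ms fixed to a single value there is one state per orbital, giving 10 states.

10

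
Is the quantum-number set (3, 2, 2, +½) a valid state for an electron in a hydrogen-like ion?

n = 3 is a positive integer. l = 2 satisfies 0 ≤ l ≤ n−1 = 2. ml = 2 lies in the range −l … +l (here −2 … 2). ms = +1/2 is one of ±1/2.
All four constraints are satisfied.

Yes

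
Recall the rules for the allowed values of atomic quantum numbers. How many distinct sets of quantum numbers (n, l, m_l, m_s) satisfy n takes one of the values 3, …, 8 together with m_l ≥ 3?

Treat each shell separately and count matching orbitals:
n=4 → 1; n=5 → 3; n=6 → 6; n=7 → 10; n=8 → 15.
Orbitals: 1 + 3 + 6 + 10 + 15 = 35. Including both spin states (m_s = ±1/2) gives 2 × 35 = 70 states.

70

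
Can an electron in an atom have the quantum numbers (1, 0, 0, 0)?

Invalid

The spin quantum number for an electron can only be m_s = +1/2 or −1/2; m_s = 0 is not one of those.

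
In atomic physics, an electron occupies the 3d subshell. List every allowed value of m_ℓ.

-2, -1, 0, 1, 2

The 3d subshell has ℓ = 2, and m_ℓ takes every integer from −ℓ to +ℓ. With ℓ = 2 that gives the 5 values -2, -1, 0, 1, 2.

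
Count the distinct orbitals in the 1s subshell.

A subshell has 2ℓ+1 orbitals; with ℓ = 0, that's 1.

1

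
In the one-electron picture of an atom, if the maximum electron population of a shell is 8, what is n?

2n² = 8 ⇒ n² = 4 ⇒ n = 2.

n = 2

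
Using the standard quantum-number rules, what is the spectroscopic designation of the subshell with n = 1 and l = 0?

1s

l = 0 corresponds to the letter 's', so the subshell is 1s.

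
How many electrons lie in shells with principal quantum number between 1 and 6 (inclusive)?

182

Shell n has n² orbitals: 1²=1 + 2²=4 + 3²=9 + 4²=16 + 5²=25 + 6²=36 = 91 orbitals.
Two spin states per orbital: 2 × 91 = 182 electrons.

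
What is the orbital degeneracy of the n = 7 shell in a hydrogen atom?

49

The n = 7 shell contains n² = 7² = 49 orbitals.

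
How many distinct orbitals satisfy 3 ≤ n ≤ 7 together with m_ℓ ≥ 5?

Go shell by shell, enumerating (ℓ, m_ℓ) with m_ℓ ≥ 5:
n=6 → 1; n=7 → 3.
Total orbitals: 1 + 3 = 4.

4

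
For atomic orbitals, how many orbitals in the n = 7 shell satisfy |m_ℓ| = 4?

6

With n = 7 the allowed ℓ are 0, 1, …, 6.
The (ℓ, m_ℓ) pairs meeting |m_ℓ| = 4 give: ℓ=4 → 2; ℓ=5 → 2; ℓ=6 → 2.
Total orbitals: 2 + 2 + 2 = 6.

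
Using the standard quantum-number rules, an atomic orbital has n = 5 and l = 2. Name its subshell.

l = 2 corresponds to the letter 'd', so the subshell is 5d.

5d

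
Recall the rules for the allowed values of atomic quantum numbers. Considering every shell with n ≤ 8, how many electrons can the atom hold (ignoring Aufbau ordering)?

Total orbitals = 1² + 2² + 3² + 4² + 5² + 6² + 7² + 8² = 204. Doubling for spin gives 408 electrons.

408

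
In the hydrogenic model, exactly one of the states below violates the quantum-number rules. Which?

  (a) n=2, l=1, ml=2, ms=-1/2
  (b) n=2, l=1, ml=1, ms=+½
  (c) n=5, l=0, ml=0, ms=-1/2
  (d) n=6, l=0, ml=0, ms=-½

(a)

(a) has |ml| = 2 > l = 1, violating −l ≤ ml ≤ l.
The remaining sets (b), (c), (d) satisfy all four rules.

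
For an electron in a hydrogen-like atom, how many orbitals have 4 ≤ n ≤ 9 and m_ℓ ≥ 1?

For each n in the range, tally the orbitals obeying m_ℓ ≥ 1:
n=4 → 6; n=5 → 10; n=6 → 15; n=7 → 21; n=8 → 28; n=9 → 36.
Total orbitals: 6 + 10 + 15 + 21 + 28 + 36 = 116.

116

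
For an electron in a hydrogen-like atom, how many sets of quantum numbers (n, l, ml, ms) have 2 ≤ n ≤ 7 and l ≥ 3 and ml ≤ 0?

100

Go shell by shell, enumerating (l, ml) with l ≥ 3 and ml ≤ 0:
n=4 → 4; n=5 → 9; n=6 → 15; n=7 → 22.
Orbitals: 4 + 9 + 15 + 22 = 50. Including both spin states (ms = ±1/2) gives 2 × 50 = 100 states.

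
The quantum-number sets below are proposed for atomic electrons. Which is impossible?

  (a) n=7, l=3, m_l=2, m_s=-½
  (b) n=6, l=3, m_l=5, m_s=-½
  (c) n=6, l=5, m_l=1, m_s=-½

(b)

(b) has |m_l| = 5 > l = 3, violating −l ≤ m_l ≤ l.
The remaining sets (a), (c) satisfy all four rules.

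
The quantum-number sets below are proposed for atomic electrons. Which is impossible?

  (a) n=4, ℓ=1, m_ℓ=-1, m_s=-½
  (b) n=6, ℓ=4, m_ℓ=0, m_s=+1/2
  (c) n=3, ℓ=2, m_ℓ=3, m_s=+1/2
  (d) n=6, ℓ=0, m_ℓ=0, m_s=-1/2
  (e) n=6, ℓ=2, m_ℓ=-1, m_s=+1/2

(c)

(c) has |m_ℓ| = 3 > ℓ = 2, violating −ℓ ≤ m_ℓ ≤ ℓ.
The remaining sets (a), (b), (d), (e) satisfy all four rules.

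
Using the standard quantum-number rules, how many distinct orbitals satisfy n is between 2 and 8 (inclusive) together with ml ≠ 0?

168

Work shell by shell — for each n, count the (l, ml) pairs that satisfy ml ≠ 0:
n=2 → 2; n=3 → 6; n=4 → 12; n=5 → 20; n=6 → 30; n=7 → 42; n=8 → 56.
Total orbitals: 2 + 6 + 12 + 20 + 30 + 42 + 56 = 168.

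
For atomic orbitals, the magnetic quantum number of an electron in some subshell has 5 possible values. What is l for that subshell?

ml ranges over 2l+1 integers, so 2l+1 = 5 ⇒ l = 2.

l = 2 (d)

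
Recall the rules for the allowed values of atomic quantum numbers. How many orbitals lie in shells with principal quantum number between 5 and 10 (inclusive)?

Shell n has n² orbitals: 5²=25 + 6²=36 + 7²=49 + 8²=64 + 9²=81 + 10²=100 = 355 orbitals.

355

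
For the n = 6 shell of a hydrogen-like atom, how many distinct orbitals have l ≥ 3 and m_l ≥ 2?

9

Orbitals with l ≥ 3 and m_l ≥ 2, by l: l=3 → 2; l=4 → 3; l=5 → 4.
Total orbitals: 2 + 3 + 4 = 9.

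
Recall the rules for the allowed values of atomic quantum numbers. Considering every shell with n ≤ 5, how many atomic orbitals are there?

55

Total orbitals = 1² + 2² + 3² + 4² + 5² = 55.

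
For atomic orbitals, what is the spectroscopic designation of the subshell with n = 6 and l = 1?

l = 1 corresponds to the letter 'p', so the subshell is 6p.

6p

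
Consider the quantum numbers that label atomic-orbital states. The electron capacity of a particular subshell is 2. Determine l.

l = 0 (s)

2(2l+1) = 2 ⇒ 2l+1 = 1 ⇒ l = 0.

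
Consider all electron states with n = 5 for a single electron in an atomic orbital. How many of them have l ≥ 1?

48

Orbitals with l ≥ 1, by l: l=1 → 3; l=2 → 5; l=3 → 7; l=4 → 9.
Orbitals: 3 + 5 + 7 + 9 = 24. Each orbital carries two spin states, so 24 × 2 = 48 states.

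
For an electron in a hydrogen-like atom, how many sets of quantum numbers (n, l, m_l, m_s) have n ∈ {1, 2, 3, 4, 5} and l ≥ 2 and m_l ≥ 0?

44

Go shell by shell, enumerating (l, m_l) with l ≥ 2 and m_l ≥ 0:
n=3 → 3; n=4 → 7; n=5 → 12.
Orbitals: 3 + 7 + 12 = 22. Including both spin states (m_s = ±1/2) gives 2 × 22 = 44 states.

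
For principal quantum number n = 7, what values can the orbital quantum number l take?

l is an integer with 0 ≤ l ≤ n−1, so for n = 7: l = 0, 1, 2, 3, 4, 5, 6.

0, 1, 2, 3, 4, 5, 6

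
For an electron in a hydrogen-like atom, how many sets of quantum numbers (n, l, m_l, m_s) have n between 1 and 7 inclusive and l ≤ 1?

Go shell by shell, enumerating (l, m_l) with l ≤ 1:
n=1 → 1; n=2 → 4; n=3 → 4; n=4 → 4; n=5 → 4; n=6 → 4; n=7 → 4.
Orbitals: 1 + 4 + 4 + 4 + 4 + 4 + 4 = 25. Including both spin states (m_s = ±1/2) gives 2 × 25 = 50 states.

50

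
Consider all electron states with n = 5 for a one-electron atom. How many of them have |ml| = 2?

Go through l = 0, …, 4 (the values permitted for n = 5).
Per l-value: l=2 → 2; l=3 → 2; l=4 → 2.
Orbitals: 2 + 2 + 2 = 6. Each orbital carries two spin states, so 6 × 2 = 12 states.

12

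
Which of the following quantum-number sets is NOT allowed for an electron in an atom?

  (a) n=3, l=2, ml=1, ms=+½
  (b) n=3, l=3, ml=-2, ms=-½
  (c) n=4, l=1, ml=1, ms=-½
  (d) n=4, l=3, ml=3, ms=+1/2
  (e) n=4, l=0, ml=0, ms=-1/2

(b) has l = 3 ≥ n = 3, violating 0 ≤ l ≤ n−1.
The remaining sets (a), (c), (d), (e) satisfy all four rules.

(b)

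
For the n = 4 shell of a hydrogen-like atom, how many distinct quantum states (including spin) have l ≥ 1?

30

The n = 4 shell has l = 0 through 3; check each.
Per l-value: l=1 → 3; l=2 → 5; l=3 → 7.
Orbitals: 3 + 5 + 7 = 15. Each orbital carries two spin states, so 15 × 2 = 30 states.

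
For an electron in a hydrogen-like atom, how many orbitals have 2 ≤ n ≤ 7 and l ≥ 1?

Count contributing orbitals for each principal shell:
n=2 → 3; n=3 → 8; n=4 → 15; n=5 → 24; n=6 → 35; n=7 → 48.
Total orbitals: 3 + 8 + 15 + 24 + 35 + 48 = 133.

133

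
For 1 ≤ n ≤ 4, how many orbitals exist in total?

30

Total orbitals = 1² + 2² + 3² + 4² = 30.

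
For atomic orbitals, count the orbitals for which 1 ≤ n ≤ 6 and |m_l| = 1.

Treat each shell separately and count matching orbitals:
n=2 → 2; n=3 → 4; n=4 → 6; n=5 → 8; n=6 → 10.
Total orbitals: 2 + 4 + 6 + 8 + 10 = 30.

30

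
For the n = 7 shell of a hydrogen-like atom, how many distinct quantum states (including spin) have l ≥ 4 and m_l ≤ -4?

12

With n = 7 the allowed l are 0, 1, …, 6.
The (l, m_l) pairs meeting l ≥ 4 and m_l ≤ -4 give: l=4 → 1; l=5 → 2; l=6 → 3.
Orbitals: 1 + 2 + 3 = 6. Each orbital carries two spin states, so 6 × 2 = 12 states.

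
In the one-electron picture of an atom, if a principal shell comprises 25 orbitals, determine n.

n² = 25 ⇒ n = 5.

n = 5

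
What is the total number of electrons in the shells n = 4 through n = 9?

542

Shell n has n² orbitals: 4²=16 + 5²=25 + 6²=36 + 7²=49 + 8²=64 + 9²=81 = 271 orbitals.
Two spin states per orbital: 2 × 271 = 542 electrons.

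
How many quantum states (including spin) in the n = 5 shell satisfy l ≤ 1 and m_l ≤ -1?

2

For n = 5, l ranges over 0 … 4.
Orbitals with l ≤ 1 and m_l ≤ -1, by l: l=1 → 1.
Orbitals: 1. Each orbital carries two spin states, so 1 × 2 = 2 states.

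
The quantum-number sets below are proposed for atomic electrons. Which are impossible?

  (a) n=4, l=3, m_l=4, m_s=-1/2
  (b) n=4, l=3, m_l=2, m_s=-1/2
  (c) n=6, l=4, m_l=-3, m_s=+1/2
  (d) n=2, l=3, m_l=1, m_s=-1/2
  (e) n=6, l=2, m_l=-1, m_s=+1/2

(a) and (d)

(a) has |m_l| = 4 > l = 3, violating −l ≤ m_l ≤ l.
(d) has l = 3 ≥ n = 2, violating 0 ≤ l ≤ n−1.
The remaining sets (b), (c), (e) satisfy all four rules.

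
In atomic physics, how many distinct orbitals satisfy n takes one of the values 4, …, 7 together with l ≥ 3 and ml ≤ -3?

Go shell by shell, enumerating (l, ml) with l ≥ 3 and ml ≤ -3:
n=4 → 1; n=5 → 3; n=6 → 6; n=7 → 10.
Total orbitals: 1 + 3 + 6 + 10 = 20.

20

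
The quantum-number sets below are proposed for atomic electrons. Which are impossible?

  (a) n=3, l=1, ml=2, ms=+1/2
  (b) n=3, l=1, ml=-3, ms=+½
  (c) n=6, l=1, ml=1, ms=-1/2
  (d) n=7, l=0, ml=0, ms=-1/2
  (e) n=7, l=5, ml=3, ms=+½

(a) and (b)

(a) has |ml| = 2 > l = 1, violating −l ≤ ml ≤ l.
(b) has |ml| = 3 > l = 1, violating −l ≤ ml ≤ l.
The remaining sets (c), (d), (e) satisfy all four rules.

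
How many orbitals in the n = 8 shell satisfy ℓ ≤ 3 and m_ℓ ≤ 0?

10

Go through ℓ = 0, …, 7 (the values permitted for n = 8).
The (ℓ, m_ℓ) pairs meeting ℓ ≤ 3 and m_ℓ ≤ 0 give: ℓ=0 → 1; ℓ=1 → 2; ℓ=2 → 3; ℓ=3 → 4.
Total orbitals: 1 + 2 + 3 + 4 = 10.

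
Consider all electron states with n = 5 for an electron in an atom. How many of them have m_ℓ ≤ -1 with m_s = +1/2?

10

For n = 5, ℓ ranges over 0 … 4.
The (ℓ, m_ℓ) pairs meeting m_ℓ ≤ -1 give: ℓ=1 → 1; ℓ=2 → 2; ℓ=3 → 3; ℓ=4 → 4.
Orbitals: 1 + 2 + 3 + 4 = 10. With m_s fixed to a single value there is one state per orbital, giving 10 states.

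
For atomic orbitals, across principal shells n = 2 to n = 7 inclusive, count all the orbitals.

139

Shell n has n² orbitals: 2²=4 + 3²=9 + 4²=16 + 5²=25 + 6²=36 + 7²=49 = 139 orbitals.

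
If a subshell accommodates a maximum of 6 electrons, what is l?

l = 1

2(2l+1) = 6 ⇒ 2l+1 = 3 ⇒ l = 1.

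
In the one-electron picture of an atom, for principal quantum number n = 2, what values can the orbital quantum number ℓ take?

ℓ is an integer with 0 ≤ ℓ ≤ n−1, so for n = 2: ℓ = 0, 1.

0, 1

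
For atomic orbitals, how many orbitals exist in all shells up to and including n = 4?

Total orbitals = 1² + 2² + 3² + 4² = 30.

30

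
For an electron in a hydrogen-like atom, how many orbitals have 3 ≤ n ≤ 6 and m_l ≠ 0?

68

Treat each shell separately and count matching orbitals:
n=3 → 6; n=4 → 12; n=5 → 20; n=6 → 30.
Total orbitals: 6 + 12 + 20 + 30 = 68.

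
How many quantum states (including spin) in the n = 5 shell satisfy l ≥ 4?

For n = 5, l ranges over 0 … 4.
Orbitals with l ≥ 4, by l: l=4 → 9.
Orbitals: 9. Each orbital carries two spin states, so 9 × 2 = 18 states.

18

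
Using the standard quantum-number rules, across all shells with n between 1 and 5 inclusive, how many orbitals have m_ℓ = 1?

10

For each n in the range, tally the orbitals obeying m_ℓ = 1:
n=2 → 1; n=3 → 2; n=4 → 3; n=5 → 4.
Total orbitals: 1 + 2 + 3 + 4 = 10.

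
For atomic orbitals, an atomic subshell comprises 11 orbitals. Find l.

2l+1 = 11 gives l = 5.

l = 5 (h)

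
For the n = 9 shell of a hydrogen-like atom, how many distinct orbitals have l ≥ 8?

17

The n = 9 shell has l = 0 through 8; check each.
The (l, ml) pairs meeting l ≥ 8 give: l=8 → 17.
Total orbitals: 17.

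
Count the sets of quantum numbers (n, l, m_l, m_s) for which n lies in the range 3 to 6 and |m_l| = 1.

Work shell by shell — for each n, count the (l, m_l) pairs that satisfy |m_l| = 1:
n=3 → 4; n=4 → 6; n=5 → 8; n=6 → 10.
Orbitals: 4 + 6 + 8 + 10 = 28. Including both spin states (m_s = ±1/2) gives 2 × 28 = 56 states.

56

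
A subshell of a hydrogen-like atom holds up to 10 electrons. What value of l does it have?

2(2l+1) = 10 ⇒ 2l+1 = 5 ⇒ l = 2.

l = 2 (d)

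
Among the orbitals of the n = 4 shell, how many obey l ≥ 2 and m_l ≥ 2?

Go through l = 0, …, 3 (the values permitted for n = 4).
Contributions: l=2 → 1; l=3 → 2.
Total orbitals: 1 + 2 = 3.

3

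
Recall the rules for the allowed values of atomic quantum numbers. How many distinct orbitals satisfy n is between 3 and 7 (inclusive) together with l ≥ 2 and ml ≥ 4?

Count contributing orbitals for each principal shell:
n=5 → 1; n=6 → 3; n=7 → 6.
Total orbitals: 1 + 3 + 6 = 10.

10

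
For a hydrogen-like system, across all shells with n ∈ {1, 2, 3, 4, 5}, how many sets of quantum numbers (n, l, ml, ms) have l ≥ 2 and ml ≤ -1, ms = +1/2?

16

Go shell by shell, enumerating (l, ml) with l ≥ 2 and ml ≤ -1:
n=3 → 2; n=4 → 5; n=5 → 9.
Orbitals: 2 + 5 + 9 = 16. With ms fixed to +1/2 there is one state per orbital, so 16 states.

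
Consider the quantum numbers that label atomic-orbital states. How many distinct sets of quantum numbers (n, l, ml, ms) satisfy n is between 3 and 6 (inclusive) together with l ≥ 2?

140

Per-shell orbital counts meeting the constraint:
n=3 → 5; n=4 → 12; n=5 → 21; n=6 → 32.
Orbitals: 5 + 12 + 21 + 32 = 70. Including both spin states (ms = ±1/2) gives 2 × 70 = 140 states.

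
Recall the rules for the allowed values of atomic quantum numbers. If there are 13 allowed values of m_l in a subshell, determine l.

l = 6 (i)

m_l ranges over 2l+1 integers, so 2l+1 = 13 ⇒ l = 6.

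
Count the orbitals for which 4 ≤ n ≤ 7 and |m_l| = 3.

20

Treat each shell separately and count matching orbitals:
n=4 → 2; n=5 → 4; n=6 → 6; n=7 → 8.
Total orbitals: 2 + 4 + 6 + 8 = 20.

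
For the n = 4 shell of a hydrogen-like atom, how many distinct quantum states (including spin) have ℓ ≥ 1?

Go through ℓ = 0, …, 3 (the values permitted for n = 4).
Orbitals with ℓ ≥ 1, by ℓ: ℓ=1 → 3; ℓ=2 → 5; ℓ=3 → 7.
Orbitals: 3 + 5 + 7 = 15. Each orbital carries two spin states, so 15 × 2 = 30 states.

30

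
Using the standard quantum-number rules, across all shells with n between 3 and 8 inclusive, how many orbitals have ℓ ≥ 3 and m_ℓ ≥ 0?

Treat each shell separately and count matching orbitals:
n=4 → 4; n=5 → 9; n=6 → 15; n=7 → 22; n=8 → 30.
Total orbitals: 4 + 9 + 15 + 22 + 30 = 80.

80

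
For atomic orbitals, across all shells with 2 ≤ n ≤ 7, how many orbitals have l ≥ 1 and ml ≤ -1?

Per-shell orbital counts meeting the constraint:
n=2 → 1; n=3 → 3; n=4 → 6; n=5 → 10; n=6 → 15; n=7 → 21.
Total orbitals: 1 + 3 + 6 + 10 + 15 + 21 = 56.

56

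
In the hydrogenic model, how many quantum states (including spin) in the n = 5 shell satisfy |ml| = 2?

With n = 5 the allowed l are 0, 1, …, 4.
Orbitals with |ml| = 2, by l: l=2 → 2; l=3 → 2; l=4 → 2.
Orbitals: 2 + 2 + 2 = 6. Each orbital carries two spin states, so 6 × 2 = 12 states.

12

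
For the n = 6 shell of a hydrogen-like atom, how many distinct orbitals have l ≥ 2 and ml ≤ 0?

18

The n = 6 shell has l = 0 through 5; check each.
Per l-value: l=2 → 3; l=3 → 4; l=4 → 5; l=5 → 6.
Total orbitals: 3 + 4 + 5 + 6 = 18.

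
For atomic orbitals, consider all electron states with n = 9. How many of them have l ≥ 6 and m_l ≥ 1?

42

The (l, m_l) pairs meeting l ≥ 6 and m_l ≥ 1 give: l=6 → 6; l=7 → 7; l=8 → 8.
Orbitals: 6 + 7 + 8 = 21. Each orbital carries two spin states, so 21 × 2 = 42 states.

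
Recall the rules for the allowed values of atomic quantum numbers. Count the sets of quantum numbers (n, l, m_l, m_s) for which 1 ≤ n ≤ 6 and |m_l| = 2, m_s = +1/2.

Count contributing orbitals for each principal shell:
n=3 → 2; n=4 → 4; n=5 → 6; n=6 → 8.
Orbitals: 2 + 4 + 6 + 8 = 20. With m_s fixed to +1/2 there is one state per orbital, so 20 states.

20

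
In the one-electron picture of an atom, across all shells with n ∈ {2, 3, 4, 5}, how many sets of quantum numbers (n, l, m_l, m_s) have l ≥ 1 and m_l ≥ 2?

Treat each shell separately and count matching orbitals:
n=3 → 1; n=4 → 3; n=5 → 6.
Orbitals: 1 + 3 + 6 = 10. Including both spin states (m_s = ±1/2) gives 2 × 10 = 20 states.

20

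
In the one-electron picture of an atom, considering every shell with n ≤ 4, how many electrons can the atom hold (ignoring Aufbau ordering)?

60

Total orbitals = 1² + 2² + 3² + 4² = 30. Doubling for spin gives 60 electrons.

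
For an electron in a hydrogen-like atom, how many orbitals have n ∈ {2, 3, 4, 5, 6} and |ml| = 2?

Count contributing orbitals for each principal shell:
n=3 → 2; n=4 → 4; n=5 → 6; n=6 → 8.
Total orbitals: 2 + 4 + 6 + 8 = 20.

20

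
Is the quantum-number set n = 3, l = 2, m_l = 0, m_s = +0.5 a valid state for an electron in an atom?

Allowed

n = 3 is a positive integer. l = 2 satisfies 0 ≤ l ≤ n−1 = 2. m_l = 0 lies in the range −l … +l (here −2 … 2). m_s = +1/2 is one of ±1/2.
All four constraints are satisfied.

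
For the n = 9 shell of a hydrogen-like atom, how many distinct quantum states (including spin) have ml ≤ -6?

Go through l = 0, …, 8 (the values permitted for n = 9).
Orbitals with ml ≤ -6, by l: l=6 → 1; l=7 → 2; l=8 → 3.
Orbitals: 1 + 2 + 3 = 6. Each orbital carries two spin states, so 6 × 2 = 12 states.

12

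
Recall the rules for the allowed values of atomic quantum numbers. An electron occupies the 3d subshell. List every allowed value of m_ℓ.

The 3d subshell has ℓ = 2, and m_ℓ takes every integer from −ℓ to +ℓ. With ℓ = 2 that gives the 5 values -2, -1, 0, 1, 2.

-2, -1, 0, 1, 2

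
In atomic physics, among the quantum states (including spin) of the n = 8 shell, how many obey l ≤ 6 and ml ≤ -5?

Contributions: l=5 → 1; l=6 → 2.
Orbitals: 1 + 2 = 3. Each orbital carries two spin states, so 3 × 2 = 6 states.

6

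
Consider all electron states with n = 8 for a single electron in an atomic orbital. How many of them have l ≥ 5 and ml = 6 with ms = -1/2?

The (l, ml) pairs meeting l ≥ 5 and ml = 6 give: l=6 → 1; l=7 → 1.
Orbitals: 1 + 1 = 2. With ms fixed to a single value there is one state per orbital, giving 2 states.

2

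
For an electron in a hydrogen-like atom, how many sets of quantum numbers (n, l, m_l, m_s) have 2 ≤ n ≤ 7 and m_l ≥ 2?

Per-shell orbital counts meeting the constraint:
n=3 → 1; n=4 → 3; n=5 → 6; n=6 → 10; n=7 → 15.
Orbitals: 1 + 3 + 6 + 10 + 15 = 35. Including both spin states (m_s = ±1/2) gives 2 × 35 = 70 states.

70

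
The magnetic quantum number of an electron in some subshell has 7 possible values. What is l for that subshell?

l = 3

ml ranges over 2l+1 integers, so 2l+1 = 7 ⇒ l = 3.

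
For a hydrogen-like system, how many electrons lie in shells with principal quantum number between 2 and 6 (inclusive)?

Shell n has n² orbitals: 2²=4 + 3²=9 + 4²=16 + 5²=25 + 6²=36 = 90 orbitals.
Two spin states per orbital: 2 × 90 = 180 electrons.

180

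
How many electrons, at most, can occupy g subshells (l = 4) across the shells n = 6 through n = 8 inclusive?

A g subshell (l = 4) exists for every n ≥ 5, so shells n = 6, 7, 8 each contribute one — 3 subshells.
Since each g subshell holds 2(2·4+1) = 18 electrons, the total is 3 × 18 = 54.

54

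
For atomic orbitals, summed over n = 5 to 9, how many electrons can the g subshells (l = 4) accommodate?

A g subshell (l = 4) exists for every n ≥ 5, so shells n = 5, 6, 7, 8, 9 each contribute one — 5 subshells.
Since each g subshell holds 2(2·4+1) = 18 electrons, the total is 5 × 18 = 90.

90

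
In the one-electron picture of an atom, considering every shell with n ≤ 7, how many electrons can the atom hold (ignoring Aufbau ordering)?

280

Total orbitals = 1² + 2² + 3² + 4² + 5² + 6² + 7² = 140. Doubling for spin gives 280 electrons.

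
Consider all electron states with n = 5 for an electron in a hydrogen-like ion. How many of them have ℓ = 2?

10

The (ℓ, m_ℓ) pairs meeting ℓ = 2 give: ℓ=2 → 5.
Orbitals: 5. Each orbital carries two spin states, so 5 × 2 = 10 states.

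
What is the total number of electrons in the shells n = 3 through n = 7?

270

Shell n has n² orbitals: 3²=9 + 4²=16 + 5²=25 + 6²=36 + 7²=49 = 135 orbitals.
Two spin states per orbital: 2 × 135 = 270 electrons.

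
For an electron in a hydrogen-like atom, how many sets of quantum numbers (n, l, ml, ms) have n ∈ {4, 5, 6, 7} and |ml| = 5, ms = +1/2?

Work shell by shell — for each n, count the (l, ml) pairs that satisfy |ml| = 5:
n=6 → 2; n=7 → 4.
Orbitals: 2 + 4 = 6. With ms fixed to +1/2 there is one state per orbital, so 6 states.

6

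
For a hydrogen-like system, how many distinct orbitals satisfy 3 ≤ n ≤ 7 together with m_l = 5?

3

Per-shell orbital counts meeting the constraint:
n=6 → 1; n=7 → 2.
Total orbitals: 1 + 2 = 3.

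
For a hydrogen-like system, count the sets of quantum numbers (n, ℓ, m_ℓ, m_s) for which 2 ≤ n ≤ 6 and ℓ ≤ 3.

Per-shell orbital counts meeting the constraint:
n=2 → 4; n=3 → 9; n=4 → 16; n=5 → 16; n=6 → 16.
Orbitals: 4 + 9 + 16 + 16 + 16 = 61. Including both spin states (m_s = ±1/2) gives 2 × 61 = 122 states.

122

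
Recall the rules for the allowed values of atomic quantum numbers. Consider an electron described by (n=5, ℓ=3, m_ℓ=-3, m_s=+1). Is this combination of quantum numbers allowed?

The spin quantum number for an electron can only be m_s = +1/2 or −1/2; m_s = +1 is not one of those.

No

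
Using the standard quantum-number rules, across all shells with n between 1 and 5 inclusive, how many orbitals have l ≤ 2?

32

For each n in the range, tally the orbitals obeying l ≤ 2:
n=1 → 1; n=2 → 4; n=3 → 9; n=4 → 9; n=5 → 9.
Total orbitals: 1 + 4 + 9 + 9 + 9 = 32.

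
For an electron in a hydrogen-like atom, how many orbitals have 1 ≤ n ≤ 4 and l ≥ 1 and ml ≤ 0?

Count contributing orbitals for each principal shell:
n=2 → 2; n=3 → 5; n=4 → 9.
Total orbitals: 2 + 5 + 9 = 16.

16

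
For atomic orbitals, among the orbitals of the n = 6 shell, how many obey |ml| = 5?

Go through l = 0, …, 5 (the values permitted for n = 6).
Contributions: l=5 → 2.
Total orbitals: 2.

2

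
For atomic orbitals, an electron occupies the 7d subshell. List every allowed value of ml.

-2, -1, 0, 1, 2

The 7d subshell has l = 2, and ml takes every integer from −l to +l. With l = 2 that gives the 5 values -2, -1, 0, 1, 2.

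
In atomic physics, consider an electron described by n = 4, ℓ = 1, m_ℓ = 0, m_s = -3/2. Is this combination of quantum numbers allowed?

The spin quantum number for an electron can only be m_s = +1/2 or −1/2; m_s = -3/2 is not one of those.

Not allowed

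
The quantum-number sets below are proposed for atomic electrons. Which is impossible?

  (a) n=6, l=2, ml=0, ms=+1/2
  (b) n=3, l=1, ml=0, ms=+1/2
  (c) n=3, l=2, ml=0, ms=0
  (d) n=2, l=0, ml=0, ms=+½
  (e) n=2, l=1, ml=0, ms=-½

(c)

(c) has ms = 0, but an electron's spin must be ±1/2.
The remaining sets (a), (b), (d), (e) satisfy all four rules.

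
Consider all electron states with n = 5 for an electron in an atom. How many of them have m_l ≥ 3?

6

For n = 5, l ranges over 0 … 4.
Orbitals with m_l ≥ 3, by l: l=3 → 1; l=4 → 2.
Orbitals: 1 + 2 = 3. Each orbital carries two spin states, so 3 × 2 = 6 states.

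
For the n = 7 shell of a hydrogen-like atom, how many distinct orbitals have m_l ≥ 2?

15

With n = 7 the allowed l are 0, 1, …, 6.
Contributions: l=2 → 1; l=3 → 2; l=4 → 3; l=5 → 4; l=6 → 5.
Total orbitals: 1 + 2 + 3 + 4 + 5 = 15.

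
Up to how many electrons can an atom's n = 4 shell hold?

32

A shell holds 2n² electrons: 2 × 4² = 2 × 16 = 32.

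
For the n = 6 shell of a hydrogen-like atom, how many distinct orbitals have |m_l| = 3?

6

With n = 6 the allowed l are 0, 1, …, 5.
The (l, m_l) pairs meeting |m_l| = 3 give: l=3 → 2; l=4 → 2; l=5 → 2.
Total orbitals: 2 + 2 + 2 = 6.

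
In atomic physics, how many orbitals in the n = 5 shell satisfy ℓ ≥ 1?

For n = 5, ℓ ranges over 0 … 4.
The (ℓ, m_ℓ) pairs meeting ℓ ≥ 1 give: ℓ=1 → 3; ℓ=2 → 5; ℓ=3 → 7; ℓ=4 → 9.
Total orbitals: 3 + 5 + 7 + 9 = 24.

24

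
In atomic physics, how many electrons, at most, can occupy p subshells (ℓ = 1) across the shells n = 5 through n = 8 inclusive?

A p subshell (ℓ = 1) exists for every n ≥ 2, so shells n = 5, 6, 7, 8 each contribute one — 4 subshells.
Since each p subshell holds 2(2·1+1) = 6 electrons, the total is 4 × 6 = 24.

24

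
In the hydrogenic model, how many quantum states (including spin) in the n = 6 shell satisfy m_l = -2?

8

The n = 6 shell has l = 0 through 5; check each.
Orbitals with m_l = -2, by l: l=2 → 1; l=3 → 1; l=4 → 1; l=5 → 1.
Orbitals: 1 + 1 + 1 + 1 = 4. Each orbital carries two spin states, so 4 × 2 = 8 states.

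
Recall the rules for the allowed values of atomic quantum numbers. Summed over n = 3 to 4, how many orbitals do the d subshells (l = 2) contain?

10

A d subshell (l = 2) exists for every n ≥ 3, so shells n = 3, 4 each contribute one — 2 subshells.
Since each d subshell has 2·2+1 = 5 orbitals, the total is 2 × 5 = 10.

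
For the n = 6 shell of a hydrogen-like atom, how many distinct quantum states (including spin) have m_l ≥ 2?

20

The (l, m_l) pairs meeting m_l ≥ 2 give: l=2 → 1; l=3 → 2; l=4 → 3; l=5 → 4.
Orbitals: 1 + 2 + 3 + 4 = 10. Each orbital carries two spin states, so 10 × 2 = 20 states.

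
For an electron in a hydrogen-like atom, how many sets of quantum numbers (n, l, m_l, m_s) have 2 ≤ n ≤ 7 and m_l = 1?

42

Work shell by shell — for each n, count the (l, m_l) pairs that satisfy m_l = 1:
n=2 → 1; n=3 → 2; n=4 → 3; n=5 → 4; n=6 → 5; n=7 → 6.
Orbitals: 1 + 2 + 3 + 4 + 5 + 6 = 21. Including both spin states (m_s = ±1/2) gives 2 × 21 = 42 states.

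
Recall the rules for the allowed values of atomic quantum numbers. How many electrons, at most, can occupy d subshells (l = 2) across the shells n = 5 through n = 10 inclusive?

60

A d subshell (l = 2) exists for every n ≥ 3, so shells n = 5, 6, 7, 8, 9, 10 each contribute one — 6 subshells.
Since each d subshell holds 2(2·2+1) = 10 electrons, the total is 6 × 10 = 60.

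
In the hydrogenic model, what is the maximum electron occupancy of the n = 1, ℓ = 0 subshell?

2

A subshell with ℓ = 0 has 2ℓ+1 = 1 orbital, each holding 2 electrons (spin ±1/2), so 1 × 2 = 2.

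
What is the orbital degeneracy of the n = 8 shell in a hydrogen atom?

The n = 8 shell contains n² = 8² = 64 orbitals.

64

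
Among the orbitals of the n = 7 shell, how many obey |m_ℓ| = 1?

12

Per ℓ-value: ℓ=1 → 2; ℓ=2 → 2; ℓ=3 → 2; ℓ=4 → 2; ℓ=5 → 2; ℓ=6 → 2.
Total orbitals: 2 + 2 + 2 + 2 + 2 + 2 = 12.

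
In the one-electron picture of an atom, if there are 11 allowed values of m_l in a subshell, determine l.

l = 5 (h)

m_l ranges over 2l+1 integers, so 2l+1 = 11 ⇒ l = 5.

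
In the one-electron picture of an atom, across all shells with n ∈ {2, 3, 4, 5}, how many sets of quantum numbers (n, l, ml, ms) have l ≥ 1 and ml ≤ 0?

60

Treat each shell separately and count matching orbitals:
n=2 → 2; n=3 → 5; n=4 → 9; n=5 → 14.
Orbitals: 2 + 5 + 9 + 14 = 30. Including both spin states (ms = ±1/2) gives 2 × 30 = 60 states.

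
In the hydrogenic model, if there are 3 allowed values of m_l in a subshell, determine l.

l = 1

m_l ranges over 2l+1 integers, so 2l+1 = 3 ⇒ l = 1.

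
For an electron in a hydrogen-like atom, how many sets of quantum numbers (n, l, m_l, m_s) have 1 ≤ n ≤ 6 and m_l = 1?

30

Work shell by shell — for each n, count the (l, m_l) pairs that satisfy m_l = 1:
n=2 → 1; n=3 → 2; n=4 → 3; n=5 → 4; n=6 → 5.
Orbitals: 1 + 2 + 3 + 4 + 5 = 15. Including both spin states (m_s = ±1/2) gives 2 × 15 = 30 states.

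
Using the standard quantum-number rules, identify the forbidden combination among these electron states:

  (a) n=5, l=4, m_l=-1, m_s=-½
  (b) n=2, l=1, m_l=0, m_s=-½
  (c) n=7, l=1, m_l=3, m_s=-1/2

(c) has |m_l| = 3 > l = 1, violating −l ≤ m_l ≤ l.
The remaining sets (a), (b) satisfy all four rules.

(c)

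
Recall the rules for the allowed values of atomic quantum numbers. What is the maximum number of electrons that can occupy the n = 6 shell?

A shell holds 2n² electrons: 2 × 6² = 2 × 36 = 72.

72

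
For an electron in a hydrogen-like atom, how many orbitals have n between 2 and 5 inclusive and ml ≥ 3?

4

Per-shell orbital counts meeting the constraint:
n=4 → 1; n=5 → 3.
Total orbitals: 1 + 3 = 4.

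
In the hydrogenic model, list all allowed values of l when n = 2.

0, 1

l is an integer with 0 ≤ l ≤ n−1, so for n = 2: l = 0, 1.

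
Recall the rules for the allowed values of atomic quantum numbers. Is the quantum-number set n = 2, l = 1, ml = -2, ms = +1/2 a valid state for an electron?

The magnetic quantum number must satisfy −l ≤ ml ≤ l. With l = 1, ml can only be -1, 0, 1, so ml = -2 is forbidden.

Invalid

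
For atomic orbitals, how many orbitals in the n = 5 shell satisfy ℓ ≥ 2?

The (ℓ, m_ℓ) pairs meeting ℓ ≥ 2 give: ℓ=2 → 5; ℓ=3 → 7; ℓ=4 → 9.
Total orbitals: 5 + 7 + 9 = 21.

21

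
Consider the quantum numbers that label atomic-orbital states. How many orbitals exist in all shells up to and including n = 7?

140

Total orbitals = 1² + 2² + 3² + 4² + 5² + 6² + 7² = 140.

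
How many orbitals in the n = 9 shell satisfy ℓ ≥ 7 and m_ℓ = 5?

For n = 9, ℓ ranges over 0 … 8.
Per ℓ-value: ℓ=7 → 1; ℓ=8 → 1.
Total orbitals: 1 + 1 = 2.

2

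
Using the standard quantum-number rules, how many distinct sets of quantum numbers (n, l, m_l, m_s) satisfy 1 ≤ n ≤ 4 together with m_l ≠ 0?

Count contributing orbitals for each principal shell:
n=2 → 2; n=3 → 6; n=4 → 12.
Orbitals: 2 + 6 + 12 = 20. Including both spin states (m_s = ±1/2) gives 2 × 20 = 40 states.

40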